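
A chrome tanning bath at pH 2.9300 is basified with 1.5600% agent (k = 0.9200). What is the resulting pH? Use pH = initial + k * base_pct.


Formula: pH_final = pH_initial + k * base_pct
Substituting: pH_final = 2.9300 + 0.9200 * 1.5600
Result: 4.3652


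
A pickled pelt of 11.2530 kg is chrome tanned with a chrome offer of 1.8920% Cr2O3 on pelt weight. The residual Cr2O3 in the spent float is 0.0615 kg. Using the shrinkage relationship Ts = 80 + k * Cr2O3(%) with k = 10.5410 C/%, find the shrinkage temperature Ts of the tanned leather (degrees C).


Offered = pelt * offer_pct / 100 = 11.2530 * 1.8920 / 100 = 0.2129 kg
Uptake = offered - residual = 0.2129 - 0.0615 = 0.1514 kg
Cr2O3% on pelt = uptake / pelt * 100 = 0.1514 / 11.2530 * 100 = 1.3455 %
Ts = 80 + k * Cr2O3% = 80 + 10.5410 * 1.3455 = 94.1827 C


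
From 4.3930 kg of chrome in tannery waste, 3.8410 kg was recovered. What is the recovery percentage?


Formula: Recovery = recovered / input * 100
Substituting: Recovery = 3.8410 / 4.3930 * 100
Result: 87.4346 %


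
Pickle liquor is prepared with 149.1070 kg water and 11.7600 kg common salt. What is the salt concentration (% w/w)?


Formula: Conc = salt / (water + salt) * 100
Substituting: Conc = 11.7600 / (149.1070 + 11.7600) * 100
Result: 7.3104 %


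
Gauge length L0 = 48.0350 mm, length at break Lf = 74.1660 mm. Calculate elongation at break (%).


Formula: Elongation = (Lf - L0) / L0 * 100
Substituting: Elongation = (74.1660 - 48.0350) / 48.0350 * 100
Result: 54.3999 %


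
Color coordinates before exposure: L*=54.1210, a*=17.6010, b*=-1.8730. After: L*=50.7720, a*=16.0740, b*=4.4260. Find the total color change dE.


dL = -3.3490, da = -1.5270, db = 6.2990
dE = sqrt((-3.3490)^2 + (-1.5270)^2 + 6.2990^2) = 7.2955


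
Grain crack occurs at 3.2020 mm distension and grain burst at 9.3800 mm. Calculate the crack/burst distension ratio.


Formula: Ratio = crack / burst
Substituting: Ratio = 3.2020 / 9.3800
Result: 0.3414


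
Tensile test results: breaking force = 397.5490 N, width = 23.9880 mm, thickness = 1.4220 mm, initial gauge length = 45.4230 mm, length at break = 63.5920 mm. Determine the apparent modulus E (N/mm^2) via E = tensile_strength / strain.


TS = F / (w * t) = 397.5490 / (23.9880 * 1.4220) = 11.6546 N/mm^2
strain = (Lf - L0) / L0 = (63.5920 - 45.4230) / 45.4230 = 0.4000
E = TS / strain = 11.6546 / 0.4000 = 29.1368 N/mm^2


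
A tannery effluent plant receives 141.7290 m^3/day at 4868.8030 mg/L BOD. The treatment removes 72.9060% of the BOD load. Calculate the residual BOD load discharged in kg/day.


Load_in = volume * conc / 1000 = 141.7290 * 4868.8030 / 1000 = 690.0506 kg/day
Removed = Load_in * eff / 100 = 690.0506 * 72.9060 / 100 = 503.0883 kg/day
Load_out = Load_in - Removed = 690.0506 - 503.0883 = 186.9623 kg/day


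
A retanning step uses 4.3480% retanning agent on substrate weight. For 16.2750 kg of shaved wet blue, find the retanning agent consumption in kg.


Formula: Retan = substrate * pct / 100
Substituting: Retan = 16.2750 * 4.3480 / 100
Result: 0.7076 kg


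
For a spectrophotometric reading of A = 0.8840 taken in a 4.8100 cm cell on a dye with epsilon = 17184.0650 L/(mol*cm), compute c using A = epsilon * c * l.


Formula: c = A / (epsilon * l)
Substituting: c = 0.8840 / (17184.0650 * 4.8100)
Result: 1.0695e-05 mol/L


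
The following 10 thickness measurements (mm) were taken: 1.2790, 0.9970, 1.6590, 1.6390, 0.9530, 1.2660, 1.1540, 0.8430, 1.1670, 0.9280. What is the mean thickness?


Formula: Average = sum / n
Substituting: Average = 11.8850 / 10
Result: 1.1885 mm


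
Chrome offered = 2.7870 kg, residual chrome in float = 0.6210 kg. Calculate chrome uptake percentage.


Formula: Uptake = (offered - residual) / offered * 100
Substituting: Uptake = (2.7870 - 0.6210) / 2.7870 * 100
Result: 77.7180 %


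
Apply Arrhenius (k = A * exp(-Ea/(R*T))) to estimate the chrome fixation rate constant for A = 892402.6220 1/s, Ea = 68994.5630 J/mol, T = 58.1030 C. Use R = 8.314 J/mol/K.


T_K = T_C + 273.15 = 58.1030 + 273.15 = 331.2530 K
exponent = -Ea / (R * T_K) = -68994.5630 / (8.314 * 331.2530) = -25.0522
k = A * exp(exponent) = 892402.6220 * exp(-25.0522) = 1.1764e-05 1/s


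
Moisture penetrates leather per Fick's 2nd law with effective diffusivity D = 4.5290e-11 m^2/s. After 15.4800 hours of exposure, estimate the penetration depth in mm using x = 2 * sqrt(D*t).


t = 15.4800 hr * 3600 = 55728.0000 s
D * t = 4.5290e-11 * 55728.0000 = 2.5239e-06
x = 2 * sqrt(D*t) = 2 * sqrt(2.5239e-06) = 0.00317737 m = 3.1774 mm


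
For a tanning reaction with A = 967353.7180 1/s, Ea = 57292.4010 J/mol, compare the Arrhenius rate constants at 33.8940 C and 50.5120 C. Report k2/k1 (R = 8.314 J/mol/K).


T1 = 33.8940 + 273.15 = 307.0440 K; T2 = 50.5120 + 273.15 = 323.6620 K
k1 = A * exp(-Ea/(R*T1)) = 967353.7180 * exp(-57292.4010/(8.314*307.0440)) = 1.7322e-04 1/s
k2 = A * exp(-Ea/(R*T2)) = 967353.7180 * exp(-57292.4010/(8.314*323.6620)) = 5.4832e-04 1/s
k2/k1 = 5.4832e-04 / 1.7322e-04 = 3.1655


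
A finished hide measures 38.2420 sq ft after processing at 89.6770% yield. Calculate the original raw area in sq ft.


Formula: raw = finished * 100 / yield
Substituting: raw = 38.2420 * 100 / 89.6770
Result: 42.6442 sq ft


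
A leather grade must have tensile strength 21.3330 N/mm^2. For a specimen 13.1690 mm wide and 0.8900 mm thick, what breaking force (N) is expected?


Formula: F = TS * w * t
Substituting: F = 21.3330 * 13.1690 * 0.8900
Result: 250.0315 N


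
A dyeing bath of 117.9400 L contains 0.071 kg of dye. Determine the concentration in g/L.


Formula: Conc = dye_mass(kg) / volume(L) * 1000
Substituting: Conc = 0.071 / 117.9400 * 1000
Result: 0.6020 g/L


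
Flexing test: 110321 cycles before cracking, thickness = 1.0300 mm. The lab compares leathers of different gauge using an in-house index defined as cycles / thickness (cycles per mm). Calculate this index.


Formula: Index = cycles / thickness
Substituting: Index = 110321 / 1.0300
Result: 107107.7670 cycles/mm


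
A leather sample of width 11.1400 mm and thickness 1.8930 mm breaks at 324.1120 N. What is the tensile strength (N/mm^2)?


Formula: TS = force / (width * thickness)
Substituting: TS = 324.1120 / (11.1400 * 1.8930)
Result: 15.3695 N/mm^2


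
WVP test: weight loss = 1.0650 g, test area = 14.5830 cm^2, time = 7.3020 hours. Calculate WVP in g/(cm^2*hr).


Formula: WVP = loss / (area * time)
Substituting: WVP = 1.0650 / (14.5830 * 7.3020)
Result: 0.0100014 g/(cm^2*hr)


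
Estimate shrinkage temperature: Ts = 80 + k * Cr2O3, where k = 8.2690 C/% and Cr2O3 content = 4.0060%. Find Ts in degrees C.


Formula: Ts = 80 + k * Cr2O3
Substituting: Ts = 80 + 8.2690 * 4.0060
Result: 113.1256 C


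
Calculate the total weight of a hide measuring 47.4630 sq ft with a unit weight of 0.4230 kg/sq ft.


Formula: Weight = area * weight_per_sqft
Substituting: Weight = 47.4630 * 0.4230
Result: 20.0768 kg


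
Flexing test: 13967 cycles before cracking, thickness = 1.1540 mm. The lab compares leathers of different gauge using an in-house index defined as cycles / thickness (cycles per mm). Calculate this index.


Formula: Index = cycles / thickness
Substituting: Index = 13967 / 1.1540
Result: 12103.1196 cycles/mm


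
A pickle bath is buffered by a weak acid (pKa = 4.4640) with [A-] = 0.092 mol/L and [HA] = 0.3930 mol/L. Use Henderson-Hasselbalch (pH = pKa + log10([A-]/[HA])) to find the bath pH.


ratio = [A-] / [HA] = 0.092 / 0.3930 = 0.2341
log10(ratio) = -0.6306
pH = pKa + log10(ratio) = 4.4640 - 0.6306 = 3.8334


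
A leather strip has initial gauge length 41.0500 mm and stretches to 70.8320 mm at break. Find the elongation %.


Formula: Elongation = (Lf - L0) / L0 * 100
Substituting: Elongation = (70.8320 - 41.0500) / 41.0500 * 100
Result: 72.5505 %


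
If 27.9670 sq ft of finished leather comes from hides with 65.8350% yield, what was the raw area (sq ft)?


Formula: raw = finished * 100 / yield
Substituting: raw = 27.9670 * 100 / 65.8350
Result: 42.4804 sq ft


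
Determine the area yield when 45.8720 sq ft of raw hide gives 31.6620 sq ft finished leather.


Formula: Yield = finished / raw * 100
Substituting: Yield = 31.6620 / 45.8720 * 100
Result: 69.0225 %


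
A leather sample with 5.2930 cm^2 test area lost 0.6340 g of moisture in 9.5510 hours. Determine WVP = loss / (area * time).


Formula: WVP = loss / (area * time)
Substituting: WVP = 0.6340 / (5.2930 * 9.5510)
Result: 0.0125412 g/(cm^2*hr)


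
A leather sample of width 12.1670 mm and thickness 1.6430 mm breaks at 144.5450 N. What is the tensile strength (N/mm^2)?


Formula: TS = force / (width * thickness)
Substituting: TS = 144.5450 / (12.1670 * 1.6430)
Result: 7.2307 N/mm^2


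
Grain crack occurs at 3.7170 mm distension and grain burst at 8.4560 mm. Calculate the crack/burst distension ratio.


Formula: Ratio = crack / burst
Substituting: Ratio = 3.7170 / 8.4560
Result: 0.4396


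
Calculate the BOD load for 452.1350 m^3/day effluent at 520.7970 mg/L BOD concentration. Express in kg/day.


Formula: BOD_load = volume * conc / 1000
Substituting: BOD_load = 452.1350 * 520.7970 / 1000
Result: 235.4706 kg/day


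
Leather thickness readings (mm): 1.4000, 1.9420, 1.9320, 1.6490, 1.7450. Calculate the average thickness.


Formula: Average = sum / n
Substituting: Average = 8.6680 / 5
Result: 1.7336 mm


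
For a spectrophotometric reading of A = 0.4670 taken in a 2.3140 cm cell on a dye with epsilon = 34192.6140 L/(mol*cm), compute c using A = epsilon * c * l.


Formula: c = A / (epsilon * l)
Substituting: c = 0.4670 / (34192.6140 * 2.3140)
Result: 5.9023e-06 mol/L


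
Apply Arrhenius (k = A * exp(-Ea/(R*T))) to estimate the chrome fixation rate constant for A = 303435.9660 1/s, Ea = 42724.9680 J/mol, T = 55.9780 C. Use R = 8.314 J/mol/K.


T_K = T_C + 273.15 = 55.9780 + 273.15 = 329.1280 K
exponent = -Ea / (R * T_K) = -42724.9680 / (8.314 * 329.1280) = -15.6137
k = A * exp(exponent) = 303435.9660 * exp(-15.6137) = 0.0502466 1/s


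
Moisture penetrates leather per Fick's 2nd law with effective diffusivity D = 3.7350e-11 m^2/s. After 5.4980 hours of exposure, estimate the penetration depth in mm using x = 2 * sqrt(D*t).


t = 5.4980 hr * 3600 = 19792.8000 s
D * t = 3.7350e-11 * 19792.8000 = 7.3926e-07
x = 2 * sqrt(D*t) = 2 * sqrt(7.3926e-07) = 0.00171961 m = 1.7196 mm


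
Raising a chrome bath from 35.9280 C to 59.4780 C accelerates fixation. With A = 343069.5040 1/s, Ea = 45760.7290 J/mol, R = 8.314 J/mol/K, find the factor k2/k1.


T1 = 35.9280 + 273.15 = 309.0780 K; T2 = 59.4780 + 273.15 = 332.6280 K
k1 = A * exp(-Ea/(R*T1)) = 343069.5040 * exp(-45760.7290/(8.314*309.0780)) = 0.00633099 1/s
k2 = A * exp(-Ea/(R*T2)) = 343069.5040 * exp(-45760.7290/(8.314*332.6280)) = 0.0223373 1/s
k2/k1 = 0.0223373 / 0.00633099 = 3.5283


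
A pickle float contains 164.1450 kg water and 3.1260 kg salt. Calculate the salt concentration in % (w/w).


Formula: Conc = salt / (water + salt) * 100
Substituting: Conc = 3.1260 / (164.1450 + 3.1260) * 100
Result: 1.8688 %


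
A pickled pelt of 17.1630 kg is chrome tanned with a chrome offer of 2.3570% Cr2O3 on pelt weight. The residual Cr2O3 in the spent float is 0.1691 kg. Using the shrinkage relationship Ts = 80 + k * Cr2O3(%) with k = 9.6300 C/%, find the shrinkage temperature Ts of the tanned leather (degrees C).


Offered = pelt * offer_pct / 100 = 17.1630 * 2.3570 / 100 = 0.4045 kg
Uptake = offered - residual = 0.4045 - 0.1691 = 0.2354 kg
Cr2O3% on pelt = uptake / pelt * 100 = 0.2354 / 17.1630 * 100 = 1.3717 %
Ts = 80 + k * Cr2O3% = 80 + 9.6300 * 1.3717 = 93.2099 C


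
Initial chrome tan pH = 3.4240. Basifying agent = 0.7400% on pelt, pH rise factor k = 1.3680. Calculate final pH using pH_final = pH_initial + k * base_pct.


Formula: pH_final = pH_initial + k * base_pct
Substituting: pH_final = 3.4240 + 1.3680 * 0.7400
Result: 4.4363


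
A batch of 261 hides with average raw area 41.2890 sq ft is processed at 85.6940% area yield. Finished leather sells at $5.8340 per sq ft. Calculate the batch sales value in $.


Raw_total = N * avg_area = 261 * 41.2890 = 10776.4290 sq ft
Finished = Raw_total * yield / 100 = 10776.4290 * 85.6940 / 100 = 9234.7531 sq ft
Value = Finished * price = 9234.7531 * 5.8340 = 53875.5494 $


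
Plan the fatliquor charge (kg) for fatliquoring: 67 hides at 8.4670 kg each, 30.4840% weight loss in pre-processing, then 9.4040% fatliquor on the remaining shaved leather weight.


Total_raw = N * avg_wt = 67 * 8.4670 = 567.2890 kg
Substrate = Total_raw * (1 - loss/100) = 567.2890 * (1 - 30.4840/100) = 394.3566 kg
Fat = Substrate * pct / 100 = 394.3566 * 9.4040 / 100 = 37.0853 kg


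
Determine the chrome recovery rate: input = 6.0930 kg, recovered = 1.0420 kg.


Formula: Recovery = recovered / input * 100
Substituting: Recovery = 1.0420 / 6.0930 * 100
Result: 17.1016 %


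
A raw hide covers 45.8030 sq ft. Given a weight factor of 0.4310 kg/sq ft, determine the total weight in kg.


Formula: Weight = area * weight_per_sqft
Substituting: Weight = 45.8030 * 0.4310
Result: 19.7411 kg


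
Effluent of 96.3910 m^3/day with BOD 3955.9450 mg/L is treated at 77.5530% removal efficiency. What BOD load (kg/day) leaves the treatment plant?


Load_in = volume * conc / 1000 = 96.3910 * 3955.9450 / 1000 = 381.3175 kg/day
Removed = Load_in * eff / 100 = 381.3175 * 77.5530 / 100 = 295.7232 kg/day
Load_out = Load_in - Removed = 381.3175 - 295.7232 = 85.5943 kg/day


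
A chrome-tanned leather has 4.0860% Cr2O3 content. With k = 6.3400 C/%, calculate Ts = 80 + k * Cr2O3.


Formula: Ts = 80 + k * Cr2O3
Substituting: Ts = 80 + 6.3400 * 4.0860
Result: 105.9052 C


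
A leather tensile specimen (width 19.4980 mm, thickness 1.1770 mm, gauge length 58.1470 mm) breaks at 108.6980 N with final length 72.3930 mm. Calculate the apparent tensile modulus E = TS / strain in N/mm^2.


TS = F / (w * t) = 108.6980 / (19.4980 * 1.1770) = 4.7365 N/mm^2
strain = (Lf - L0) / L0 = (72.3930 - 58.1470) / 58.1470 = 0.2450
E = TS / strain = 4.7365 / 0.2450 = 19.3326 N/mm^2


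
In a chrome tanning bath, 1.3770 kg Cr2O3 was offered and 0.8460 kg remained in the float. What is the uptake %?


Formula: Uptake = (offered - residual) / offered * 100
Substituting: Uptake = (1.3770 - 0.8460) / 1.3770 * 100
Result: 38.5621 %


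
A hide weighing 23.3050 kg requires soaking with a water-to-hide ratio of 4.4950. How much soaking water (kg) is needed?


Formula: Water = hide_weight * ratio
Substituting: Water = 23.3050 * 4.4950
Result: 104.7560 kg


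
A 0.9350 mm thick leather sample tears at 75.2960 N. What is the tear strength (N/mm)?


Formula: Tear strength = force / thickness
Substituting: Tear strength = 75.2960 / 0.9350
Result: 80.5305 N/mm


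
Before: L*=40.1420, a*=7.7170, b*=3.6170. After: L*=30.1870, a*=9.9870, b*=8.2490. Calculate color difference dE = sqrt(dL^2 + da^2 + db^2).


dL = -9.9550, da = 2.2700, db = 4.6320
dE = sqrt((-9.9550)^2 + 2.2700^2 + 4.6320^2) = 11.2121


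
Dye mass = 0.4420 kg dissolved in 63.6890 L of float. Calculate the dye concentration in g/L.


Formula: Conc = dye_mass(kg) / volume(L) * 1000
Substituting: Conc = 0.4420 / 63.6890 * 1000
Result: 6.9400 g/L


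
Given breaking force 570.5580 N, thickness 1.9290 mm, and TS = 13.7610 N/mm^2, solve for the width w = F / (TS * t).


Formula: w = F / (TS * t)
Substituting: w = 570.5580 / (13.7610 * 1.9290)
Result: 21.4940 mm


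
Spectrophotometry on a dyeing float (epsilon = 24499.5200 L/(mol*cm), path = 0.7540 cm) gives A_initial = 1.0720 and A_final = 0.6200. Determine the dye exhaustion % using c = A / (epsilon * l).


c_initial = A_i / (epsilon * l) = 1.0720 / (24499.5200 * 0.7540) = 5.8032e-05 mol/L
c_final = A_f / (epsilon * l) = 0.6200 / (24499.5200 * 0.7540) = 3.3563e-05 mol/L
Exhaustion = (c_initial - c_final) / c_initial * 100 = (5.8032e-05 - 3.3563e-05) / 5.8032e-05 * 100 = 42.1642 %


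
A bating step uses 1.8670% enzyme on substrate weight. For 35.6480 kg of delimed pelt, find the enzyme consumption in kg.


Formula: Enzyme = substrate * pct / 100
Substituting: Enzyme = 35.6480 * 1.8670 / 100
Result: 0.6655 kg


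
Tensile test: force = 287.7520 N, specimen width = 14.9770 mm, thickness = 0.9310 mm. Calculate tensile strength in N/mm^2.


Formula: TS = force / (width * thickness)
Substituting: TS = 287.7520 / (14.9770 * 0.9310)
Result: 20.6369 N/mm^2


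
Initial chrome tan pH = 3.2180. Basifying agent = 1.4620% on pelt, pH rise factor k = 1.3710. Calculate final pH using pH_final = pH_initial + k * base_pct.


Formula: pH_final = pH_initial + k * base_pct
Substituting: pH_final = 3.2180 + 1.3710 * 1.4620
Result: 5.2224


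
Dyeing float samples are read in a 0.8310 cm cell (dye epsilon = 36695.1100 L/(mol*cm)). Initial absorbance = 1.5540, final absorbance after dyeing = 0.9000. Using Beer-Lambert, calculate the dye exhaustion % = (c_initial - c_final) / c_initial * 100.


c_initial = A_i / (epsilon * l) = 1.5540 / (36695.1100 * 0.8310) = 5.0961e-05 mol/L
c_final = A_f / (epsilon * l) = 0.9000 / (36695.1100 * 0.8310) = 2.9514e-05 mol/L
Exhaustion = (c_initial - c_final) / c_initial * 100 = (5.0961e-05 - 2.9514e-05) / 5.0961e-05 * 100 = 42.0849 %


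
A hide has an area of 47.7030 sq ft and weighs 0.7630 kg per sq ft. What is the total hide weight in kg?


Formula: Weight = area * weight_per_sqft
Substituting: Weight = 47.7030 * 0.7630
Result: 36.3974 kg


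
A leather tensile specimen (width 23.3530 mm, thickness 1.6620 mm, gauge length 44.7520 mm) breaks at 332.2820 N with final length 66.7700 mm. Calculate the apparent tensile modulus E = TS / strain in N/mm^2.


TS = F / (w * t) = 332.2820 / (23.3530 * 1.6620) = 8.5612 N/mm^2
strain = (Lf - L0) / L0 = (66.7700 - 44.7520) / 44.7520 = 0.4920
E = TS / strain = 8.5612 / 0.4920 = 17.4007 N/mm^2


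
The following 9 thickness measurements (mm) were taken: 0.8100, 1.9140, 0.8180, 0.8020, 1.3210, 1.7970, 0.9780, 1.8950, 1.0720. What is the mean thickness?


Formula: Average = sum / n
Substituting: Average = 11.4070 / 9
Result: 1.2674 mm


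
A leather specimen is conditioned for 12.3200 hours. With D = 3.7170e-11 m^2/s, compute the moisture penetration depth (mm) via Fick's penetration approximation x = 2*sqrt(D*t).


t = 12.3200 hr * 3600 = 44352.0000 s
D * t = 3.7170e-11 * 44352.0000 = 1.6486e-06
x = 2 * sqrt(D*t) = 2 * sqrt(1.6486e-06) = 0.00256793 m = 2.5679 mm


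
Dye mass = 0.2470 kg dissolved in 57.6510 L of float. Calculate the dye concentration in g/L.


Formula: Conc = dye_mass(kg) / volume(L) * 1000
Substituting: Conc = 0.2470 / 57.6510 * 1000
Result: 4.2844 g/L


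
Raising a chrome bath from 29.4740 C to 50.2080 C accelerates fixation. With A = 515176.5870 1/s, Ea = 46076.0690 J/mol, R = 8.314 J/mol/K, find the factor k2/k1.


T1 = 29.4740 + 273.15 = 302.6240 K; T2 = 50.2080 + 273.15 = 323.3580 K
k1 = A * exp(-Ea/(R*T1)) = 515176.5870 * exp(-46076.0690/(8.314*302.6240)) = 0.00573687 1/s
k2 = A * exp(-Ea/(R*T2)) = 515176.5870 * exp(-46076.0690/(8.314*323.3580)) = 0.0185629 1/s
k2/k1 = 0.0185629 / 0.00573687 = 3.2357


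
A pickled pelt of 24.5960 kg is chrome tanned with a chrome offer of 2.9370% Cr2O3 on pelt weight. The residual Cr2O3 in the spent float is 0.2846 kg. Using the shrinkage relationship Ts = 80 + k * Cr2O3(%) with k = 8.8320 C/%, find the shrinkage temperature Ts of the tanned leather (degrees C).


Offered = pelt * offer_pct / 100 = 24.5960 * 2.9370 / 100 = 0.7224 kg
Uptake = offered - residual = 0.7224 - 0.2846 = 0.4378 kg
Cr2O3% on pelt = uptake / pelt * 100 = 0.4378 / 24.5960 * 100 = 1.7799 %
Ts = 80 + k * Cr2O3% = 80 + 8.8320 * 1.7799 = 95.7201 C


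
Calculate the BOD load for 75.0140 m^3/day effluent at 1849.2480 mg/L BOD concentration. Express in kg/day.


Formula: BOD_load = volume * conc / 1000
Substituting: BOD_load = 75.0140 * 1849.2480 / 1000
Result: 138.7195 kg/day


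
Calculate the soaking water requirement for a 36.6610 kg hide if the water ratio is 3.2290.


Formula: Water = hide_weight * ratio
Substituting: Water = 36.6610 * 3.2290
Result: 118.3784 kg


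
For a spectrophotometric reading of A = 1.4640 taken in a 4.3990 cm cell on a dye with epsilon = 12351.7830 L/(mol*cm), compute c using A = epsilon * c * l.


Formula: c = A / (epsilon * l)
Substituting: c = 1.4640 / (12351.7830 * 4.3990)
Result: 2.6944e-05 mol/L


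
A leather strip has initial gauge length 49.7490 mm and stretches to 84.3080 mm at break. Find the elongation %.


Formula: Elongation = (Lf - L0) / L0 * 100
Substituting: Elongation = (84.3080 - 49.7490) / 49.7490 * 100
Result: 69.4667 %


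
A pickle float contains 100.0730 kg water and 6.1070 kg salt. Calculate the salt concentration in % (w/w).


Formula: Conc = salt / (water + salt) * 100
Substituting: Conc = 6.1070 / (100.0730 + 6.1070) * 100
Result: 5.7516 %


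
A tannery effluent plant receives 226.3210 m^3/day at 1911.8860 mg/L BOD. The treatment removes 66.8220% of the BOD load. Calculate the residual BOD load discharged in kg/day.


Load_in = volume * conc / 1000 = 226.3210 * 1911.8860 / 1000 = 432.7000 kg/day
Removed = Load_in * eff / 100 = 432.7000 * 66.8220 / 100 = 289.1388 kg/day
Load_out = Load_in - Removed = 432.7000 - 289.1388 = 143.5612 kg/day


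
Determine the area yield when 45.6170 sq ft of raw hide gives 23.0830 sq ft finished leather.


Formula: Yield = finished / raw * 100
Substituting: Yield = 23.0830 / 45.6170 * 100
Result: 50.6017 %


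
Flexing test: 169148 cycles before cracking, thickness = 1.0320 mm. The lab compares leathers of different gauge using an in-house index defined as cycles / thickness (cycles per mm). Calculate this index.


Formula: Index = cycles / thickness
Substituting: Index = 169148 / 1.0320
Result: 163903.1008 cycles/mm


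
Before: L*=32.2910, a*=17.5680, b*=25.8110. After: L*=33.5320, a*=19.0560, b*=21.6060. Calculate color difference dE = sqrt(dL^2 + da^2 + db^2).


dL = 1.2410, da = 1.4880, db = -4.2050
dE = sqrt(1.2410^2 + 1.4880^2 + (-4.2050)^2) = 4.6299


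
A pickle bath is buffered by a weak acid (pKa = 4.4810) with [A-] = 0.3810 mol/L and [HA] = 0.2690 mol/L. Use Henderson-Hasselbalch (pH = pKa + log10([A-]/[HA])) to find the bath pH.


ratio = [A-] / [HA] = 0.3810 / 0.2690 = 1.4164
log10(ratio) = 0.1512
pH = pKa + log10(ratio) = 4.4810 + 0.1512 = 4.6322


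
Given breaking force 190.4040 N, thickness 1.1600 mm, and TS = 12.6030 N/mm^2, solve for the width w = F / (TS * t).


Formula: w = F / (TS * t)
Substituting: w = 190.4040 / (12.6030 * 1.1600)
Result: 13.0240 mm


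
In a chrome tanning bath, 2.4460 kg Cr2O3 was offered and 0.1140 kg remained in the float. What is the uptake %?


Formula: Uptake = (offered - residual) / offered * 100
Substituting: Uptake = (2.4460 - 0.1140) / 2.4460 * 100
Result: 95.3393 %


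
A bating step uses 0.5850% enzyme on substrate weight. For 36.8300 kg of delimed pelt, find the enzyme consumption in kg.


Formula: Enzyme = substrate * pct / 100
Substituting: Enzyme = 36.8300 * 0.5850 / 100
Result: 0.2155 kg


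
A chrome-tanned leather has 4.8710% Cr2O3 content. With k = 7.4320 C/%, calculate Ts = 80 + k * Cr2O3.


Formula: Ts = 80 + k * Cr2O3
Substituting: Ts = 80 + 7.4320 * 4.8710
Result: 116.2013 C


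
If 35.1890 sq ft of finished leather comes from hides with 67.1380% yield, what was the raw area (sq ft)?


Formula: raw = finished * 100 / yield
Substituting: raw = 35.1890 * 100 / 67.1380
Result: 52.4129 sq ft


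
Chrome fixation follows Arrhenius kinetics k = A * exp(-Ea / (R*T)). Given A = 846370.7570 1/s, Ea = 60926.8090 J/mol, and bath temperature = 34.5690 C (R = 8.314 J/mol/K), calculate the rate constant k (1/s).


T_K = T_C + 273.15 = 34.5690 + 273.15 = 307.7190 K
exponent = -Ea / (R * T_K) = -60926.8090 / (8.314 * 307.7190) = -23.8146
k = A * exp(exponent) = 846370.7570 * exp(-23.8146) = 3.8458e-05 1/s


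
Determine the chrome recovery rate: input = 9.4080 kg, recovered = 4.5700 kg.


Formula: Recovery = recovered / input * 100
Substituting: Recovery = 4.5700 / 9.4080 * 100
Result: 48.5757 %


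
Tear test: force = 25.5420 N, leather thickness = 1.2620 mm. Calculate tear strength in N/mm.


Formula: Tear strength = force / thickness
Substituting: Tear strength = 25.5420 / 1.2620
Result: 20.2393 N/mm


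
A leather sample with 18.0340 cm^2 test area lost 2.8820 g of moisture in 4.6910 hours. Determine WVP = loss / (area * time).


Formula: WVP = loss / (area * time)
Substituting: WVP = 2.8820 / (18.0340 * 4.6910)
Result: 0.0340672 g/(cm^2*hr)


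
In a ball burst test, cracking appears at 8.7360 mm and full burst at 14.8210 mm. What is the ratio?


Formula: Ratio = crack / burst
Substituting: Ratio = 8.7360 / 14.8210
Result: 0.5894


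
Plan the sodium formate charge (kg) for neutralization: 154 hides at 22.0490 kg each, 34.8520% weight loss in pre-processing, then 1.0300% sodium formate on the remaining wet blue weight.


Total_raw = N * avg_wt = 154 * 22.0490 = 3395.5460 kg
Substrate = Total_raw * (1 - loss/100) = 3395.5460 * (1 - 34.8520/100) = 2212.1303 kg
Neutralizer = Substrate * pct / 100 = 2212.1303 * 1.0300 / 100 = 22.7849 kg


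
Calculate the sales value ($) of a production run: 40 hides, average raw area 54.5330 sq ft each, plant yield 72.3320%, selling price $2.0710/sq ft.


Raw_total = N * avg_area = 40 * 54.5330 = 2181.3200 sq ft
Finished = Raw_total * yield / 100 = 2181.3200 * 72.3320 / 100 = 1577.7924 sq ft
Value = Finished * price = 1577.7924 * 2.0710 = 3267.6080 $


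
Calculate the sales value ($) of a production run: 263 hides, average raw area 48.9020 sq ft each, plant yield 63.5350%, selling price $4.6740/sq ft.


Raw_total = N * avg_area = 263 * 48.9020 = 12861.2260 sq ft
Finished = Raw_total * yield / 100 = 12861.2260 * 63.5350 / 100 = 8171.3799 sq ft
Value = Finished * price = 8171.3799 * 4.6740 = 38193.0298 $


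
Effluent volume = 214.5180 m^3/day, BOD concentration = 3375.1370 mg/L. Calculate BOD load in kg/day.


Formula: BOD_load = volume * conc / 1000
Substituting: BOD_load = 214.5180 * 3375.1370 / 1000
Result: 724.0276 kg/day


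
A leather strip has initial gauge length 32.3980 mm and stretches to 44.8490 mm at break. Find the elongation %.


Formula: Elongation = (Lf - L0) / L0 * 100
Substituting: Elongation = (44.8490 - 32.3980) / 32.3980 * 100
Result: 38.4314 %


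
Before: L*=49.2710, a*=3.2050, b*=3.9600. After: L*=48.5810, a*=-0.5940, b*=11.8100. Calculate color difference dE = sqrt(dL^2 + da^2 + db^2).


dL = -0.6900, da = -3.7990, db = 7.8500
dE = sqrt((-0.6900)^2 + (-3.7990)^2 + 7.8500^2) = 8.7482


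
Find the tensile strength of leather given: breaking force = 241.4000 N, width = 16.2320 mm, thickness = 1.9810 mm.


Formula: TS = force / (width * thickness)
Substituting: TS = 241.4000 / (16.2320 * 1.9810)
Result: 7.5072 N/mm^2


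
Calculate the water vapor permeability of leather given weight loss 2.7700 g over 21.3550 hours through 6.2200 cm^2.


Formula: WVP = loss / (area * time)
Substituting: WVP = 2.7700 / (6.2200 * 21.3550)
Result: 0.020854 g/(cm^2*hr)


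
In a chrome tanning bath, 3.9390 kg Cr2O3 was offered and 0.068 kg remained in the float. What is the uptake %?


Formula: Uptake = (offered - residual) / offered * 100
Substituting: Uptake = (3.9390 - 0.068) / 3.9390 * 100
Result: 98.2737 %


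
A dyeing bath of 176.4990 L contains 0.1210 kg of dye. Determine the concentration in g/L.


Formula: Conc = dye_mass(kg) / volume(L) * 1000
Substituting: Conc = 0.1210 / 176.4990 * 1000
Result: 0.6856 g/L


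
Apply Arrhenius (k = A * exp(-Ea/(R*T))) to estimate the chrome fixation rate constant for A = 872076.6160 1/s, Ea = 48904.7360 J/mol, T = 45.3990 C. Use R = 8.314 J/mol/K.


T_K = T_C + 273.15 = 45.3990 + 273.15 = 318.5490 K
exponent = -Ea / (R * T_K) = -48904.7360 / (8.314 * 318.5490) = -18.4657
k = A * exp(exponent) = 872076.6160 * exp(-18.4657) = 0.00833727 1/s


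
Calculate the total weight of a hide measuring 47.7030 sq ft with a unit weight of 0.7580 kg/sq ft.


Formula: Weight = area * weight_per_sqft
Substituting: Weight = 47.7030 * 0.7580
Result: 36.1589 kg


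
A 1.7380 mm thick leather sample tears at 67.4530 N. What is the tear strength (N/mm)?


Formula: Tear strength = force / thickness
Substituting: Tear strength = 67.4530 / 1.7380
Result: 38.8107 N/mm


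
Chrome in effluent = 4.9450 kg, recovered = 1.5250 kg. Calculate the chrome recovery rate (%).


Formula: Recovery = recovered / input * 100
Substituting: Recovery = 1.5250 / 4.9450 * 100
Result: 30.8392 %


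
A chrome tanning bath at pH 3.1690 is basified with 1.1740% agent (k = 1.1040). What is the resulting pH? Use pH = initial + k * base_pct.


Formula: pH_final = pH_initial + k * base_pct
Substituting: pH_final = 3.1690 + 1.1040 * 1.1740
Result: 4.4651


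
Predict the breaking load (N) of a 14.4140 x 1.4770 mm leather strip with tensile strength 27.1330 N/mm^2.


Formula: F = TS * w * t
Substituting: F = 27.1330 * 14.4140 * 1.4770
Result: 577.6474 N


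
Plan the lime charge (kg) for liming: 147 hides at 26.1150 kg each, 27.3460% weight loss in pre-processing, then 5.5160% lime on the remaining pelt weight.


Total_raw = N * avg_wt = 147 * 26.1150 = 3838.9050 kg
Substrate = Total_raw * (1 - loss/100) = 3838.9050 * (1 - 27.3460/100) = 2789.1180 kg
Lime = Substrate * pct / 100 = 2789.1180 * 5.5160 / 100 = 153.8478 kg


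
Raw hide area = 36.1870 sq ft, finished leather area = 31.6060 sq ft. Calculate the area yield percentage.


Formula: Yield = finished / raw * 100
Substituting: Yield = 31.6060 / 36.1870 * 100
Result: 87.3408 %


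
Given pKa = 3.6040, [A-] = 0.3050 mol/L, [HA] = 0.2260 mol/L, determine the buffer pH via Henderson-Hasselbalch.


ratio = [A-] / [HA] = 0.3050 / 0.2260 = 1.3496
log10(ratio) = 0.1302
pH = pKa + log10(ratio) = 3.6040 + 0.1302 = 3.7342


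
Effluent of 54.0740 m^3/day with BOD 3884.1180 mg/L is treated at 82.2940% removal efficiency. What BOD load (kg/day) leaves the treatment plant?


Load_in = volume * conc / 1000 = 54.0740 * 3884.1180 / 1000 = 210.0298 kg/day
Removed = Load_in * eff / 100 = 210.0298 * 82.2940 / 100 = 172.8419 kg/day
Load_out = Load_in - Removed = 210.0298 - 172.8419 = 37.1879 kg/day


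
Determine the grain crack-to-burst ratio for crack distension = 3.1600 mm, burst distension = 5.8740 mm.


Formula: Ratio = crack / burst
Substituting: Ratio = 3.1600 / 5.8740
Result: 0.5380


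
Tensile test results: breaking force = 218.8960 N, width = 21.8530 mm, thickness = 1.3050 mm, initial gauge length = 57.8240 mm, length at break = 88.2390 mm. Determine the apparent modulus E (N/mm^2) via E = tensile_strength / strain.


TS = F / (w * t) = 218.8960 / (21.8530 * 1.3050) = 7.6757 N/mm^2
strain = (Lf - L0) / L0 = (88.2390 - 57.8240) / 57.8240 = 0.5260
E = TS / strain = 7.6757 / 0.5260 = 14.5927 N/mm^2


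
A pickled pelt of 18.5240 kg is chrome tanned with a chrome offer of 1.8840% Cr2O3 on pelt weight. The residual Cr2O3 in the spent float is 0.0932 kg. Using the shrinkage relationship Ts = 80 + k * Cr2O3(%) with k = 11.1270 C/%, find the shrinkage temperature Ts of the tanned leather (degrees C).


Offered = pelt * offer_pct / 100 = 18.5240 * 1.8840 / 100 = 0.3490 kg
Uptake = offered - residual = 0.3490 - 0.0932 = 0.2558 kg
Cr2O3% on pelt = uptake / pelt * 100 = 0.2558 / 18.5240 * 100 = 1.3809 %
Ts = 80 + k * Cr2O3% = 80 + 11.1270 * 1.3809 = 95.3649 C


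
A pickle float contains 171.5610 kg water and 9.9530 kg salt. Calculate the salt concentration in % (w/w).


Formula: Conc = salt / (water + salt) * 100
Substituting: Conc = 9.9530 / (171.5610 + 9.9530) * 100
Result: 5.4833 %


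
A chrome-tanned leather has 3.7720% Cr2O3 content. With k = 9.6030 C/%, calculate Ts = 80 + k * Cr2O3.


Formula: Ts = 80 + k * Cr2O3
Substituting: Ts = 80 + 9.6030 * 3.7720
Result: 116.2225 C


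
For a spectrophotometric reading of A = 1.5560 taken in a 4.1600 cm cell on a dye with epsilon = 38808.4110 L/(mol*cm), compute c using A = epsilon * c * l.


Formula: c = A / (epsilon * l)
Substituting: c = 1.5560 / (38808.4110 * 4.1600)
Result: 9.6381e-06 mol/L


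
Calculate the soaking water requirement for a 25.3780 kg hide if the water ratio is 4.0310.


Formula: Water = hide_weight * ratio
Substituting: Water = 25.3780 * 4.0310
Result: 102.2987 kg


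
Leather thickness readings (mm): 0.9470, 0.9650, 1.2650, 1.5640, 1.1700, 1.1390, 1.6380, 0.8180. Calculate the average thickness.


Formula: Average = sum / n
Substituting: Average = 9.5060 / 8
Result: 1.1883 mm


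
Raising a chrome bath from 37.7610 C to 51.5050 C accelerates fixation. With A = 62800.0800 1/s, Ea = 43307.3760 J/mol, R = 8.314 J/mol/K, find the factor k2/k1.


T1 = 37.7610 + 273.15 = 310.9110 K; T2 = 51.5050 + 273.15 = 324.6550 K
k1 = A * exp(-Ea/(R*T1)) = 62800.0800 * exp(-43307.3760/(8.314*310.9110)) = 0.00332534 1/s
k2 = A * exp(-Ea/(R*T2)) = 62800.0800 * exp(-43307.3760/(8.314*324.6550)) = 0.00675873 1/s
k2/k1 = 0.00675873 / 0.00332534 = 2.0325


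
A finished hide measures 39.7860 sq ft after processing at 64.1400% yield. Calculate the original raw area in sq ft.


Formula: raw = finished * 100 / yield
Substituting: raw = 39.7860 * 100 / 64.1400
Result: 62.0299 sq ft


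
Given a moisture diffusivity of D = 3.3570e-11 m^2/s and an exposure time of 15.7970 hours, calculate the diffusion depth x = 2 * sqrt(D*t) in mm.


t = 15.7970 hr * 3600 = 56869.2000 s
D * t = 3.3570e-11 * 56869.2000 = 1.9091e-06
x = 2 * sqrt(D*t) = 2 * sqrt(1.9091e-06) = 0.0027634 m = 2.7634 mm


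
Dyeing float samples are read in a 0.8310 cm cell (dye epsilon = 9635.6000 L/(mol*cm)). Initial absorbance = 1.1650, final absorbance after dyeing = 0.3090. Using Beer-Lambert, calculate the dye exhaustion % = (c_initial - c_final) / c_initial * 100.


c_initial = A_i / (epsilon * l) = 1.1650 / (9635.6000 * 0.8310) = 1.4549e-04 mol/L
c_final = A_f / (epsilon * l) = 0.3090 / (9635.6000 * 0.8310) = 3.8590e-05 mol/L
Exhaustion = (c_initial - c_final) / c_initial * 100 = (1.4549e-04 - 3.8590e-05) / 1.4549e-04 * 100 = 73.4764 %


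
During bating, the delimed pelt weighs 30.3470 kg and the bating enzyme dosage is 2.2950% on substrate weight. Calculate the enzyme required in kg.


Formula: Enzyme = substrate * pct / 100
Substituting: Enzyme = 30.3470 * 2.2950 / 100
Result: 0.6965 kg


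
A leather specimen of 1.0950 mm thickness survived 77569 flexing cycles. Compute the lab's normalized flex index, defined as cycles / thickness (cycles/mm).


Formula: Index = cycles / thickness
Substituting: Index = 77569 / 1.0950
Result: 70839.2694 cycles/mm


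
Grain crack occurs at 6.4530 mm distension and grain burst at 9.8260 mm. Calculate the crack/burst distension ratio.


Formula: Ratio = crack / burst
Substituting: Ratio = 6.4530 / 9.8260
Result: 0.6567


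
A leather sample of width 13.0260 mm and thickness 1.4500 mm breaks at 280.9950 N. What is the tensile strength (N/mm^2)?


Formula: TS = force / (width * thickness)
Substituting: TS = 280.9950 / (13.0260 * 1.4500)
Result: 14.8771 N/mm^2


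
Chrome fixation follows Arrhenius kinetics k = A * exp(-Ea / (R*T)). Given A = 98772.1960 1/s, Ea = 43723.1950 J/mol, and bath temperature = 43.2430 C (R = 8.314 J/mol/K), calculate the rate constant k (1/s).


T_K = T_C + 273.15 = 43.2430 + 273.15 = 316.3930 K
exponent = -Ea / (R * T_K) = -43723.1950 / (8.314 * 316.3930) = -16.6217
k = A * exp(exponent) = 98772.1960 * exp(-16.6217) = 0.00596938 1/s


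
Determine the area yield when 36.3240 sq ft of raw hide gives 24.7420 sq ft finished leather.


Formula: Yield = finished / raw * 100
Substituting: Yield = 24.7420 / 36.3240 * 100
Result: 68.1147 %


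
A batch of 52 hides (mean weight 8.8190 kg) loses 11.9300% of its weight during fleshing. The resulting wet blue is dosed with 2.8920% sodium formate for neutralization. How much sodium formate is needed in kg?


Total_raw = N * avg_wt = 52 * 8.8190 = 458.5880 kg
Substrate = Total_raw * (1 - loss/100) = 458.5880 * (1 - 11.9300/100) = 403.8785 kg
Neutralizer = Substrate * pct / 100 = 403.8785 * 2.8920 / 100 = 11.6802 kg


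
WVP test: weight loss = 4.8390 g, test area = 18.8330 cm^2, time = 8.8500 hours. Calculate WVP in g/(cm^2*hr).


Formula: WVP = loss / (area * time)
Substituting: WVP = 4.8390 / (18.8330 * 8.8500)
Result: 0.0290331 g/(cm^2*hr)


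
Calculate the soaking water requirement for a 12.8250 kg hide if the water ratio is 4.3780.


Formula: Water = hide_weight * ratio
Substituting: Water = 12.8250 * 4.3780
Result: 56.1478 kg


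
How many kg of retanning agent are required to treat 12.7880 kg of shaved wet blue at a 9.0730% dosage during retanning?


Formula: Retan = substrate * pct / 100
Substituting: Retan = 12.7880 * 9.0730 / 100
Result: 1.1603 kg


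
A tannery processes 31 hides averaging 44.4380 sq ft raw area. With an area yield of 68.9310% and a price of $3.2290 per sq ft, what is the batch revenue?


Raw_total = N * avg_area = 31 * 44.4380 = 1377.5780 sq ft
Finished = Raw_total * yield / 100 = 1377.5780 * 68.9310 / 100 = 949.5783 sq ft
Value = Finished * price = 949.5783 * 3.2290 = 3066.1883 $


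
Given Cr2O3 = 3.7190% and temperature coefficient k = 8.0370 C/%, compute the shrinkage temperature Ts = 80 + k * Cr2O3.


Formula: Ts = 80 + k * Cr2O3
Substituting: Ts = 80 + 8.0370 * 3.7190
Result: 109.8896 C


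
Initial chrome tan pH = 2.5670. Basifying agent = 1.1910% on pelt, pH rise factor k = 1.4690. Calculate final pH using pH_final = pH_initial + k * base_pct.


Formula: pH_final = pH_initial + k * base_pct
Substituting: pH_final = 2.5670 + 1.4690 * 1.1910
Result: 4.3166


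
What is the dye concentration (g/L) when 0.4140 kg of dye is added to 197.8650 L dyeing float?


Formula: Conc = dye_mass(kg) / volume(L) * 1000
Substituting: Conc = 0.4140 / 197.8650 * 1000
Result: 2.0923 g/L


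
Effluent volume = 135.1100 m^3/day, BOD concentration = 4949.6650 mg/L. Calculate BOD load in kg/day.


Formula: BOD_load = volume * conc / 1000
Substituting: BOD_load = 135.1100 * 4949.6650 / 1000
Result: 668.7492 kg/day


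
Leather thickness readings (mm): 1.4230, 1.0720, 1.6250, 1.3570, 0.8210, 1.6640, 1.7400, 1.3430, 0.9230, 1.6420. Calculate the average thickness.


Formula: Average = sum / n
Substituting: Average = 13.6100 / 10
Result: 1.3610 mm


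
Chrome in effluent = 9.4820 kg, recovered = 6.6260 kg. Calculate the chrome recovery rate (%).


Formula: Recovery = recovered / input * 100
Substituting: Recovery = 6.6260 / 9.4820 * 100
Result: 69.8798 %


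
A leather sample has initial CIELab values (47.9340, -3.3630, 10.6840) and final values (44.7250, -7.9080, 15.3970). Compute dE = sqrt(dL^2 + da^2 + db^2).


dL = -3.2090, da = -4.5450, db = 4.7130
dE = sqrt((-3.2090)^2 + (-4.5450)^2 + 4.7130^2) = 7.2916


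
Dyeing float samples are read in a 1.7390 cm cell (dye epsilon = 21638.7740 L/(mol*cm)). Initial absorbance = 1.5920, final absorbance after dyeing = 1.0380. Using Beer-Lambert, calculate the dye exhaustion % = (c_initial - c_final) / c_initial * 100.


c_initial = A_i / (epsilon * l) = 1.5920 / (21638.7740 * 1.7390) = 4.2307e-05 mol/L
c_final = A_f / (epsilon * l) = 1.0380 / (21638.7740 * 1.7390) = 2.7585e-05 mol/L
Exhaustion = (c_initial - c_final) / c_initial * 100 = (4.2307e-05 - 2.7585e-05) / 4.2307e-05 * 100 = 34.7990 %


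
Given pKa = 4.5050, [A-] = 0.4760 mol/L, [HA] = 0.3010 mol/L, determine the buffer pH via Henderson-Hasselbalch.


ratio = [A-] / [HA] = 0.4760 / 0.3010 = 1.5814
log10(ratio) = 0.1990
pH = pKa + log10(ratio) = 4.5050 + 0.1990 = 4.7040
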